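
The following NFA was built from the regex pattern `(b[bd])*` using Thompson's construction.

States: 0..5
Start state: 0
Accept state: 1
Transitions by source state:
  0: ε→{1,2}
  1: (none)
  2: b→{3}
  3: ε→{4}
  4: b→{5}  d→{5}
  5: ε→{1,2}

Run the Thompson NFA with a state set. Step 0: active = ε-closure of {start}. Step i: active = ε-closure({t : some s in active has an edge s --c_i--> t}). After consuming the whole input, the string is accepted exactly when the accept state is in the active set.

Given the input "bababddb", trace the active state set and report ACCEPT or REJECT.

Answer: REJECT

Derivation:
S₀ = ε-closure({0}) = {0,1,2}
'b' @ 1: {3,4}
'a' @ 2: {}  — dead — no transitions
rest 'babddb' ignored (set empty)
after full input: {}  (accept=1 not in)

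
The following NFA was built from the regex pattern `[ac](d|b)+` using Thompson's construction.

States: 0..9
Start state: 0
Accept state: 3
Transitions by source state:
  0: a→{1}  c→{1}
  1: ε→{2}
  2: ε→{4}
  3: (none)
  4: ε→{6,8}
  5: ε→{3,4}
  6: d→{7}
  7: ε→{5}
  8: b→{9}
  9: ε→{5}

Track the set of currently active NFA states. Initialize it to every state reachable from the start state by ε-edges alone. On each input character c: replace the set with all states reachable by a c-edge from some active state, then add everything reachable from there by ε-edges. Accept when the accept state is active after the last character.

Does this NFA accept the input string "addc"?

S₀ = ε-closure({0}) = {0}
'a' @ 1: {1,2,4,6,8}
'd' @ 2: {3,4,5,6,7,8}  (accept∈set)
'd' @ 3: {3,4,5,6,7,8}  (accept∈set)
'c' @ 4: {}  — dead — no transitions
final: {}; accept 3 not in set

Answer: REJECT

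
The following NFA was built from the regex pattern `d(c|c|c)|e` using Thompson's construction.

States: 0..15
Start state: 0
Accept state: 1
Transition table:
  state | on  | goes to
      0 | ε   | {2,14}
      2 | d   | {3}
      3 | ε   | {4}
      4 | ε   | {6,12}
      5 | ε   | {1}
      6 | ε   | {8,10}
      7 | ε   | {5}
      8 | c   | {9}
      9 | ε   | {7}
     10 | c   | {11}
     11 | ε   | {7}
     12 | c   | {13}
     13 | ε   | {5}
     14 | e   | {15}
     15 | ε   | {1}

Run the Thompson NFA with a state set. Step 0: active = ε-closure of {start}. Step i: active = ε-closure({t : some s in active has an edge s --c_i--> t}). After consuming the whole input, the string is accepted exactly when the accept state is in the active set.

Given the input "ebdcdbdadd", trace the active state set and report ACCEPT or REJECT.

initial (ε-close {0}): {0,2,14}
'e' @ 1: {1,15}  (accept∈set)
'b' @ 2: {}  — state set empty
rest 'dcdbdadd' ignored (set empty)
after full input: {}  (accept=1 not in)

Answer: REJECT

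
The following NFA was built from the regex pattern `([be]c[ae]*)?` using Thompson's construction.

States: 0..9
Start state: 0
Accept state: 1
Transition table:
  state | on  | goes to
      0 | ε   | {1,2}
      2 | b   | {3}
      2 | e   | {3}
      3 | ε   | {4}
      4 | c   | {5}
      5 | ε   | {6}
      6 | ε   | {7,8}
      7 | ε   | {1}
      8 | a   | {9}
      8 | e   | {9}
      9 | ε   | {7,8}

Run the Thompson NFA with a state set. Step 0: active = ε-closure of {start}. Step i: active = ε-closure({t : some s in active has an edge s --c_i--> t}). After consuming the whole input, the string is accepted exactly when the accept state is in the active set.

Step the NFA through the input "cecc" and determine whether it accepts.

Answer: REJECT

Derivation:
S₀ = ε-closure({0}) = {0,1,2}
'c' @ 1: {}  — no active states
rest 'ecc' ignored (set empty)
end set {} — state 1 not in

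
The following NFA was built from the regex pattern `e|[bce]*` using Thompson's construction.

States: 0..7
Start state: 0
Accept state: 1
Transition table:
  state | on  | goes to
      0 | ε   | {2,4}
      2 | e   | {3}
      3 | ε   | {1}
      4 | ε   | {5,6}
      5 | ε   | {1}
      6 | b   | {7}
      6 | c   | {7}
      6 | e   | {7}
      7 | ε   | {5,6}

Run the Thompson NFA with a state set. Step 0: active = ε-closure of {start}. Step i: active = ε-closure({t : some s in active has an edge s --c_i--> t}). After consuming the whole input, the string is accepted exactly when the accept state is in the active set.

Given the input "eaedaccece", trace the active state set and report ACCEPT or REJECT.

Answer: REJECT

Derivation:
initial (ε-close {0}): {0,1,2,4,5,6}
'e' @ 1: {1,3,5,6,7}  ✓accept
'a' @ 2: {}  — dead — no transitions
rest 'edaccece' ignored (set empty)
after full input: {}  (accept=1 not in)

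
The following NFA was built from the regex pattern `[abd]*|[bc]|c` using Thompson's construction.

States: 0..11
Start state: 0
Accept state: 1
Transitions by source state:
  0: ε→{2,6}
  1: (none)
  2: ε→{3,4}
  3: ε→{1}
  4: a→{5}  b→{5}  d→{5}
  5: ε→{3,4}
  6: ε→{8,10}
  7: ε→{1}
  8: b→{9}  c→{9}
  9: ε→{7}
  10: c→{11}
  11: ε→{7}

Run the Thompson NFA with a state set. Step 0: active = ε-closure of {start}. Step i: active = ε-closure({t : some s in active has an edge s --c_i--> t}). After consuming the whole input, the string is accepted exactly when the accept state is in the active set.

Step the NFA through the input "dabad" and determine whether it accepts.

Answer: ACCEPT

Steps:
start: ε-closure({0}) = {0,1,2,3,4,6,8,10}
'd' @ 1: {1,3,4,5}  ✓accept
'a' @ 2: {1,3,4,5}  ✓accept
'b' @ 3: {1,3,4,5}  ✓accept
'a' @ 4: {1,3,4,5}  ✓accept
'd' @ 5: {1,3,4,5}  ✓accept
final: {1,3,4,5}; accept 1 in set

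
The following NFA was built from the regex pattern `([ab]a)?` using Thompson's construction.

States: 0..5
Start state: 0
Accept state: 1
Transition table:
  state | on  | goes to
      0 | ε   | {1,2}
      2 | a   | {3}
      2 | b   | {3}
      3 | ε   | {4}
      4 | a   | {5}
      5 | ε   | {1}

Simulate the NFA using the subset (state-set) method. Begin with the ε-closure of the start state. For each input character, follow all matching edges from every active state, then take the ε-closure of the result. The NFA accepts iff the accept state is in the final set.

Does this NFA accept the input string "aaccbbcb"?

start: ε-closure({0}) = {0,1,2}
'a' @ 1: {3,4}
'a' @ 2: {1,5}  [accepting]
'c' @ 3: {}  — state set empty
rest 'cbbcb' ignored (set empty)
after full input: {}  (accept=1 not in)

Answer: REJECT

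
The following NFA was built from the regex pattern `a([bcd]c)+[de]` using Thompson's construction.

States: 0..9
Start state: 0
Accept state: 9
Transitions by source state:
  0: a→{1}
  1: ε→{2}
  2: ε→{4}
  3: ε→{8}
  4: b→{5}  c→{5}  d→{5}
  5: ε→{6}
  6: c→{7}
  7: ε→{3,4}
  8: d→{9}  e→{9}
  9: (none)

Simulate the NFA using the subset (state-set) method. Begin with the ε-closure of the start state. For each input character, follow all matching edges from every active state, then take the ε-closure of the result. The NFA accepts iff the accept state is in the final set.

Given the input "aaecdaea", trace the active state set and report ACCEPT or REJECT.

Answer: REJECT

Derivation:
start: ε-closure({0}) = {0}
'a' @ 1: {1,2,4}
'a' @ 2: {}  — dead — no transitions
rest 'ecdaea' ignored (set empty)
end set {} — state 9 not in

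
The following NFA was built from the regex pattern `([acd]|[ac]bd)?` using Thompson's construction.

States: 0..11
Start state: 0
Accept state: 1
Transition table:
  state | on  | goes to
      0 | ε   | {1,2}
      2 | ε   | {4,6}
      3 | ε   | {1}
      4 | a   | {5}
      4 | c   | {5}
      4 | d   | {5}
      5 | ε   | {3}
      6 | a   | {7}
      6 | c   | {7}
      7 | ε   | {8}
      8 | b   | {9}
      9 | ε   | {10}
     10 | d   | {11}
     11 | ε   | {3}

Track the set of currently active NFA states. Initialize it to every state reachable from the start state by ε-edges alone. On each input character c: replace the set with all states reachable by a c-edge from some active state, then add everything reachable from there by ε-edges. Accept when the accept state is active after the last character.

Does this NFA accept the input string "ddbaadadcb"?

start: ε-closure({0}) = {0,1,2,4,6}
'd' @ 1: {1,3,5}  ✓accept
'd' @ 2: {}  — dead — no transitions
rest 'baadadcb' ignored (set empty)
end set {} — state 1 not in

Answer: REJECT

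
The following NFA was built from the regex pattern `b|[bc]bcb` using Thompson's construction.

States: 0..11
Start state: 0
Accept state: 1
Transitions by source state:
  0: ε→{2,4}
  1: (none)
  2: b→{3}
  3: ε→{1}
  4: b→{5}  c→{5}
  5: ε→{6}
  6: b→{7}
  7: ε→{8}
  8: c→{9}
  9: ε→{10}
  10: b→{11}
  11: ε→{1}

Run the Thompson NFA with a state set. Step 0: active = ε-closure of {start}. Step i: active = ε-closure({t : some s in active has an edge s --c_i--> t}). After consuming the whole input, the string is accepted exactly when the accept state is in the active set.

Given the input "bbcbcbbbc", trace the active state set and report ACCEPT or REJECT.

Answer: REJECT

Trace:
start: ε-closure({0}) = {0,2,4}
'b' @ 1: {1,3,5,6}  [accepting]
'b' @ 2: {7,8}
'c' @ 3: {9,10}
'b' @ 4: {1,11}  [accepting]
'c' @ 5: {}  — no active states
rest 'bbbc' ignored (set empty)
end set {} — state 1 not in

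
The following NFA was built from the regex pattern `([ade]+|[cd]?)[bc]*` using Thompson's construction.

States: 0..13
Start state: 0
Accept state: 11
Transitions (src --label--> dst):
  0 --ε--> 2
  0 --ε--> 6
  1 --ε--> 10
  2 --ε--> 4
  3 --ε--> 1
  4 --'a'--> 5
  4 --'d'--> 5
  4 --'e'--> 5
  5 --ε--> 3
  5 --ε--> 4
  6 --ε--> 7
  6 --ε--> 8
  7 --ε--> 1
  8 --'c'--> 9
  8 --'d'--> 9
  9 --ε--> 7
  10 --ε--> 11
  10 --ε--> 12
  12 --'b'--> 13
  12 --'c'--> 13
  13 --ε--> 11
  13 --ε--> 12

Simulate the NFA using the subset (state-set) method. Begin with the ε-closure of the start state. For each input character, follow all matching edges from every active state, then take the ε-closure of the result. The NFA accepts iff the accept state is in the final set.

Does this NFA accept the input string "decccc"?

initial (ε-close {0}): {0,1,2,4,6,7,8,10,11,12}
'd' @ 1: {1,3,4,5,7,9,10,11,12}  (accept∈set)
'e' @ 2: {1,3,4,5,10,11,12}  (accept∈set)
'c' @ 3: {11,12,13}  (accept∈set)
'c' @ 4: {11,12,13}  (accept∈set)
'c' @ 5: {11,12,13}  (accept∈set)
'c' @ 6: {11,12,13}  (accept∈set)
end set {11,12,13} — state 11 in

Answer: ACCEPT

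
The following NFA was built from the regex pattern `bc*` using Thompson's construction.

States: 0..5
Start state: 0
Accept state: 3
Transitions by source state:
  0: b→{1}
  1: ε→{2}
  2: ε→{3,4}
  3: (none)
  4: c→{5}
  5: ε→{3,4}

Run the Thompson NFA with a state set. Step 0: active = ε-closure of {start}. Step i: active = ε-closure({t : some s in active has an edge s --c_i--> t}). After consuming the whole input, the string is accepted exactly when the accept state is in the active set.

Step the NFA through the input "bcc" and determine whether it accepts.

Answer: ACCEPT

Trace:
S₀ = ε-closure({0}) = {0}
'b' @ 1: {1,2,3,4}  [accepting]
'c' @ 2: {3,4,5}  [accepting]
'c' @ 3: {3,4,5}  [accepting]
end set {3,4,5} — state 3 in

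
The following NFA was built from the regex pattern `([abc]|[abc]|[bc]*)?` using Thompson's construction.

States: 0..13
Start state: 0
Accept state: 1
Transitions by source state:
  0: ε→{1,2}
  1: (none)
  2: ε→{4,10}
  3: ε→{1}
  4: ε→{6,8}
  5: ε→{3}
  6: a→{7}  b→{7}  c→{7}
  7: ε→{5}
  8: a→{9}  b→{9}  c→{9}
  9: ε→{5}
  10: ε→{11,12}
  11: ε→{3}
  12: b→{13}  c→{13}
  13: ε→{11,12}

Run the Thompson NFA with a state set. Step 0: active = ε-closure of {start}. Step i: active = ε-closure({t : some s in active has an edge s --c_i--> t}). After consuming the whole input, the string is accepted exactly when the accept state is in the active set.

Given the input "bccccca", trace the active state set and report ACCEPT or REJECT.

Answer: REJECT

Steps:
start: ε-closure({0}) = {0,1,2,3,4,6,8,10,11,12}
'b' @ 1: {1,3,5,7,9,11,12,13}  (accept∈set)
'c' @ 2: {1,3,11,12,13}  (accept∈set)
'c' @ 3: {1,3,11,12,13}  (accept∈set)
'c' @ 4: {1,3,11,12,13}  (accept∈set)
'c' @ 5: {1,3,11,12,13}  (accept∈set)
'c' @ 6: {1,3,11,12,13}  (accept∈set)
'a' @ 7: {}  — no active states
end set {} — state 1 not in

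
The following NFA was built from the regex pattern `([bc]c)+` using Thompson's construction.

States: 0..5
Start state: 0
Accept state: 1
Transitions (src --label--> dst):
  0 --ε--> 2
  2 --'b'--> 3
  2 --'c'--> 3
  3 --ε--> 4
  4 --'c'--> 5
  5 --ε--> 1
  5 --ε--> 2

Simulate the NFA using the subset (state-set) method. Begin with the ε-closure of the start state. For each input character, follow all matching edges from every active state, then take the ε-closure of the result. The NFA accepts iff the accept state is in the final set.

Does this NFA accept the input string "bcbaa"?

Answer: REJECT

Derivation:
S₀ = ε-closure({0}) = {0,2}
'b' @ 1: {3,4}
'c' @ 2: {1,2,5}  [accepting]
'b' @ 3: {3,4}
'a' @ 4: {}  — dead — no transitions
rest 'a' ignored (set empty)
after full input: {}  (accept=1 not in)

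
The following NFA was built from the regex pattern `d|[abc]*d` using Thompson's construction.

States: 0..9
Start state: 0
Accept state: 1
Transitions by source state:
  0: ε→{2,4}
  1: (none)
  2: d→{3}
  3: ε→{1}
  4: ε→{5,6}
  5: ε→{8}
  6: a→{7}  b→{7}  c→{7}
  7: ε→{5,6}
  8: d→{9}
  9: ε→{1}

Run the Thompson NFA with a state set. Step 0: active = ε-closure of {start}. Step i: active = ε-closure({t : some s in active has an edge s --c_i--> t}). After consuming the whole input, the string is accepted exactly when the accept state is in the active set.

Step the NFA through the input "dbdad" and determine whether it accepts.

Answer: REJECT

Steps:
initial (ε-close {0}): {0,2,4,5,6,8}
'd' @ 1: {1,3,9}  ✓accept
'b' @ 2: {}  — no active states
rest 'dad' ignored (set empty)
end set {} — state 1 not in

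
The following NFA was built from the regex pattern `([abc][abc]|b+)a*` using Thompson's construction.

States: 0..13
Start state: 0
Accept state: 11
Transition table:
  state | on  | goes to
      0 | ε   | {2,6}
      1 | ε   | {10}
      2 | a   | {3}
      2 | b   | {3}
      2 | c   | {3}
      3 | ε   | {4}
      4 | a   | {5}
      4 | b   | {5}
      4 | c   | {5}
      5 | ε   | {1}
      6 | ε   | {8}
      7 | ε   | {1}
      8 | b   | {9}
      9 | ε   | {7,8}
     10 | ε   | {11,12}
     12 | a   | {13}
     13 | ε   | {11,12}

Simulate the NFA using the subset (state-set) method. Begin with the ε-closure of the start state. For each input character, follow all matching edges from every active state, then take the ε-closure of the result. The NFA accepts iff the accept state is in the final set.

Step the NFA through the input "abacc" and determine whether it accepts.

Answer: REJECT

Derivation:
initial (ε-close {0}): {0,2,6,8}
'a' @ 1: {3,4}
'b' @ 2: {1,5,10,11,12}  ✓accept
'a' @ 3: {11,12,13}  ✓accept
'c' @ 4: {}  — state set empty
rest 'c' ignored (set empty)
end set {} — state 11 not in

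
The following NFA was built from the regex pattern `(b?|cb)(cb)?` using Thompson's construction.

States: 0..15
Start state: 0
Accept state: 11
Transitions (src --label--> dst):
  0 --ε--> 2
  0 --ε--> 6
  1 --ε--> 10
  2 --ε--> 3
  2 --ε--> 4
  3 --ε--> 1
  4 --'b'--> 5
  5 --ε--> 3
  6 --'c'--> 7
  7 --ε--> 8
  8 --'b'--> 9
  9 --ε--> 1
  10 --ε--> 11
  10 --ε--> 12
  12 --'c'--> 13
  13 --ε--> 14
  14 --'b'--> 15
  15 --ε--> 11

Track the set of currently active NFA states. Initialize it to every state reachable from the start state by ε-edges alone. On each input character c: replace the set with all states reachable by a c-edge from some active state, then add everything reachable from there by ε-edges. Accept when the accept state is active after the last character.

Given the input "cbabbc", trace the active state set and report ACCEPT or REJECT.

Answer: REJECT

Derivation:
initial (ε-close {0}): {0,1,2,3,4,6,10,11,12}
'c' @ 1: {7,8,13,14}
'b' @ 2: {1,9,10,11,12,15}  ✓accept
'a' @ 3: {}  — state set empty
rest 'bbc' ignored (set empty)
end set {} — state 11 not in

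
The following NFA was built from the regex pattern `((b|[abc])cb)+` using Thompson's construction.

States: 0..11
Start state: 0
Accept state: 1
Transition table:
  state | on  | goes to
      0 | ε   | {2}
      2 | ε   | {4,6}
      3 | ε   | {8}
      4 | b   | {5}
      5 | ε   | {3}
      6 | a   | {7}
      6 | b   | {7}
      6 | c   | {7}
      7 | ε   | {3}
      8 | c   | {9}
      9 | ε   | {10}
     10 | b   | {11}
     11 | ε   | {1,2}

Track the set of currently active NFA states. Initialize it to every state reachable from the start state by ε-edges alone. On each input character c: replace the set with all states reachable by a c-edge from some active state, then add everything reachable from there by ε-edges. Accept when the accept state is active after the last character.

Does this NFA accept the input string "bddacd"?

start: ε-closure({0}) = {0,2,4,6}
'b' @ 1: {3,5,7,8}
'd' @ 2: {}  — state set empty
rest 'dacd' ignored (set empty)
after full input: {}  (accept=1 not in)

Answer: REJECT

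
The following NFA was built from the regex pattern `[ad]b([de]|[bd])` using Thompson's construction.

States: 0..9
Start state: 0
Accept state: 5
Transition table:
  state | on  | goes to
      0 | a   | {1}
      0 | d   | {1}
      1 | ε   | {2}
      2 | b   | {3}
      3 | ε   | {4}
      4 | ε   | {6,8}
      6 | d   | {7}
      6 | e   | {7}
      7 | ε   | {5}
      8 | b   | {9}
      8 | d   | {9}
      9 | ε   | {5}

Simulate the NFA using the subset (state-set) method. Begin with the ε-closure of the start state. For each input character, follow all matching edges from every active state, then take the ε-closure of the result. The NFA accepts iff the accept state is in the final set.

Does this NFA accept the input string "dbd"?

Answer: ACCEPT

Trace:
start: ε-closure({0}) = {0}
'd' @ 1: {1,2}
'b' @ 2: {3,4,6,8}
'd' @ 3: {5,7,9}  [accepting]
end set {5,7,9} — state 5 in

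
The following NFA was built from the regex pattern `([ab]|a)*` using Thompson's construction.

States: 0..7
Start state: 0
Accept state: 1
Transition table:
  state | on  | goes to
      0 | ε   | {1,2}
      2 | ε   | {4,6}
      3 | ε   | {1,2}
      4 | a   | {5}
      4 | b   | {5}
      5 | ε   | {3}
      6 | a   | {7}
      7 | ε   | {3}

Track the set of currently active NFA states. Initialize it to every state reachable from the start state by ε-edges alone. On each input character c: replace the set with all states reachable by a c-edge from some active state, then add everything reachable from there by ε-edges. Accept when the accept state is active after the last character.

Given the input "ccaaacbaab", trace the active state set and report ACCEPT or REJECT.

start: ε-closure({0}) = {0,1,2,4,6}
'c' @ 1: {}  — dead — no transitions
rest 'caaacbaab' ignored (set empty)
after full input: {}  (accept=1 not in)

Answer: REJECT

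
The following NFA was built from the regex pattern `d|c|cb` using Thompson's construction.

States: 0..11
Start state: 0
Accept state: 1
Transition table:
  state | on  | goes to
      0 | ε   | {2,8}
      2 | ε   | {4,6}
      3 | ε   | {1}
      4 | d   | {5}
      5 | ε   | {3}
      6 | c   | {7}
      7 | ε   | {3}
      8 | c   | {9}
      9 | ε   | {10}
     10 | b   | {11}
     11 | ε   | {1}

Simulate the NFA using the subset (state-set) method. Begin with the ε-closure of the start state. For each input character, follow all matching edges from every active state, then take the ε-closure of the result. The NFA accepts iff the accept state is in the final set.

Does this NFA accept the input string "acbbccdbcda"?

Answer: REJECT

Derivation:
initial (ε-close {0}): {0,2,4,6,8}
'a' @ 1: {}  — state set empty
rest 'cbbccdbcda' ignored (set empty)
final: {}; accept 1 not in set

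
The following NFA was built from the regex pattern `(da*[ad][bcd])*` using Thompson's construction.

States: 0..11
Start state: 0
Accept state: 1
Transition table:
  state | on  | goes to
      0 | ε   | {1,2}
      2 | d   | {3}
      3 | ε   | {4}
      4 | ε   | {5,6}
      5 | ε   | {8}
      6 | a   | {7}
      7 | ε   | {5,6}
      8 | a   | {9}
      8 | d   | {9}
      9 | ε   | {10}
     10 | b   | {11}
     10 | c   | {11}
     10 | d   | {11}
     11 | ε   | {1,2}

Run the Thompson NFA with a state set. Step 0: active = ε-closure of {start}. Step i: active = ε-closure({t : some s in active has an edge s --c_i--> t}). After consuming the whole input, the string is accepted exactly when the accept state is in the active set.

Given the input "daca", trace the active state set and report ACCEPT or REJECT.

S₀ = ε-closure({0}) = {0,1,2}
'd' @ 1: {3,4,5,6,8}
'a' @ 2: {5,6,7,8,9,10}
'c' @ 3: {1,2,11}  (accept∈set)
'a' @ 4: {}  — state set empty
end set {} — state 1 not in

Answer: REJECT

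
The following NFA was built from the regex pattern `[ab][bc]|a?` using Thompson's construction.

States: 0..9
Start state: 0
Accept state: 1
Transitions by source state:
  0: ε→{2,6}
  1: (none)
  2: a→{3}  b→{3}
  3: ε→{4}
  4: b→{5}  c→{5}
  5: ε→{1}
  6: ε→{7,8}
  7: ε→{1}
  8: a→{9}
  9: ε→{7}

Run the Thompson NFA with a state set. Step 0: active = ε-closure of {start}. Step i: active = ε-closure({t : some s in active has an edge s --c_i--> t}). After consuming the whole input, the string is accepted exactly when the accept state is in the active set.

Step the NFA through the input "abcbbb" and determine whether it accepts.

Answer: REJECT

Trace:
initial (ε-close {0}): {0,1,2,6,7,8}
'a' @ 1: {1,3,4,7,9}  (accept∈set)
'b' @ 2: {1,5}  (accept∈set)
'c' @ 3: {}  — dead — no transitions
rest 'bbb' ignored (set empty)
after full input: {}  (accept=1 not in)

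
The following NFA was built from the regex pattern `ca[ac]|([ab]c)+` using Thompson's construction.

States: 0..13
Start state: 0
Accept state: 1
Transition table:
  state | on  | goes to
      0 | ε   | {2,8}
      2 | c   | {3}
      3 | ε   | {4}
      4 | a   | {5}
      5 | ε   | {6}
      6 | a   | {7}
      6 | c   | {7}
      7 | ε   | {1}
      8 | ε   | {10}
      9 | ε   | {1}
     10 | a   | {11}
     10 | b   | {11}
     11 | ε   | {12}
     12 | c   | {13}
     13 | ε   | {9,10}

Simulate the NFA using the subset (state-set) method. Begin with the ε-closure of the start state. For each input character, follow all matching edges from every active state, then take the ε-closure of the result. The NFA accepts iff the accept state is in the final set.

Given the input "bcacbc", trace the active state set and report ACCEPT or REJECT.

start: ε-closure({0}) = {0,2,8,10}
'b' @ 1: {11,12}
'c' @ 2: {1,9,10,13}  (accept∈set)
'a' @ 3: {11,12}
'c' @ 4: {1,9,10,13}  (accept∈set)
'b' @ 5: {11,12}
'c' @ 6: {1,9,10,13}  (accept∈set)
after full input: {1,9,10,13}  (accept=1 in)

Answer: ACCEPT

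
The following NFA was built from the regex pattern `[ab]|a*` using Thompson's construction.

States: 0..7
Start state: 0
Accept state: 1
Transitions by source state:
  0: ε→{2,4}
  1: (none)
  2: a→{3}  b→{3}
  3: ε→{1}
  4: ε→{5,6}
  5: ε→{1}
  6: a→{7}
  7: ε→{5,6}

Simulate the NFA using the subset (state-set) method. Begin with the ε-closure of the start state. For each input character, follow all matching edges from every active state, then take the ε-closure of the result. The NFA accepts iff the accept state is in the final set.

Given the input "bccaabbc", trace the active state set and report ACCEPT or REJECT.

S₀ = ε-closure({0}) = {0,1,2,4,5,6}
'b' @ 1: {1,3}  (accept∈set)
'c' @ 2: {}  — state set empty
rest 'caabbc' ignored (set empty)
final: {}; accept 1 not in set

Answer: REJECT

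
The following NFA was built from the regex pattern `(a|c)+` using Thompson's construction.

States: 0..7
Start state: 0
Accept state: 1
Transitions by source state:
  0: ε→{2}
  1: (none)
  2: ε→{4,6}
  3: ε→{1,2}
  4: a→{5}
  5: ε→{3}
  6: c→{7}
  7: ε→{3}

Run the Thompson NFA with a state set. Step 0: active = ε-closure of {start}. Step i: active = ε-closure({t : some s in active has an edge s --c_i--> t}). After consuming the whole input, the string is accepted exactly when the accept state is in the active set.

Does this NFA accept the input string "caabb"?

start: ε-closure({0}) = {0,2,4,6}
'c' @ 1: {1,2,3,4,6,7}  (accept∈set)
'a' @ 2: {1,2,3,4,5,6}  (accept∈set)
'a' @ 3: {1,2,3,4,5,6}  (accept∈set)
'b' @ 4: {}  — no active states
rest 'b' ignored (set empty)
final: {}; accept 1 not in set

Answer: REJECT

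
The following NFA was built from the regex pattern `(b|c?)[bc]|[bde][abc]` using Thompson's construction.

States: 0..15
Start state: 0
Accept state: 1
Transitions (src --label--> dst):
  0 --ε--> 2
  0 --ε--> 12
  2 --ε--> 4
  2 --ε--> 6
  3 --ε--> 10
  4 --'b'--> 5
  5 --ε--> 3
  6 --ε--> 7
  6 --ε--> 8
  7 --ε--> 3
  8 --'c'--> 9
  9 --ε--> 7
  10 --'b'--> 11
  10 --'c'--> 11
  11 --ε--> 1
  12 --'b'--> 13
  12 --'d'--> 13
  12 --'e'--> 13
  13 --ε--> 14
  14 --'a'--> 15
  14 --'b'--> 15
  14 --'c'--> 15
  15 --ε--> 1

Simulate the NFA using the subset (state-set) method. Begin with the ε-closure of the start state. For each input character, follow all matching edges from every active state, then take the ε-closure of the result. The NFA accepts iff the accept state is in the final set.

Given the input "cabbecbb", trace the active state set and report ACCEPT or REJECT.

initial (ε-close {0}): {0,2,3,4,6,7,8,10,12}
'c' @ 1: {1,3,7,9,10,11}  (accept∈set)
'a' @ 2: {}  — no active states
rest 'bbecbb' ignored (set empty)
end set {} — state 1 not in

Answer: REJECT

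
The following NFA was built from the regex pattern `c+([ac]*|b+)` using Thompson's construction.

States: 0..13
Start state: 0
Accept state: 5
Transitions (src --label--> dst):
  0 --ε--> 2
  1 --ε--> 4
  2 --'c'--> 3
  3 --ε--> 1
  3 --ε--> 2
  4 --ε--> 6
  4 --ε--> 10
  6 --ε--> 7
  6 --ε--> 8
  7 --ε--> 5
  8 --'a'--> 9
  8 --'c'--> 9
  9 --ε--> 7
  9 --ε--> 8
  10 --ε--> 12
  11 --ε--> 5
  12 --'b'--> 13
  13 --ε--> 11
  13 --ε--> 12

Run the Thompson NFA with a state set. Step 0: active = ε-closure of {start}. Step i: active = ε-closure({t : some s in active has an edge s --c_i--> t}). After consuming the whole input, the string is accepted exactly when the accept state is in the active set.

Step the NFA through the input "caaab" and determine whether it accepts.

initial (ε-close {0}): {0,2}
'c' @ 1: {1,2,3,4,5,6,7,8,10,12}  ✓accept
'a' @ 2: {5,7,8,9}  ✓accept
'a' @ 3: {5,7,8,9}  ✓accept
'a' @ 4: {5,7,8,9}  ✓accept
'b' @ 5: {}  — dead — no transitions
after full input: {}  (accept=5 not in)

Answer: REJECT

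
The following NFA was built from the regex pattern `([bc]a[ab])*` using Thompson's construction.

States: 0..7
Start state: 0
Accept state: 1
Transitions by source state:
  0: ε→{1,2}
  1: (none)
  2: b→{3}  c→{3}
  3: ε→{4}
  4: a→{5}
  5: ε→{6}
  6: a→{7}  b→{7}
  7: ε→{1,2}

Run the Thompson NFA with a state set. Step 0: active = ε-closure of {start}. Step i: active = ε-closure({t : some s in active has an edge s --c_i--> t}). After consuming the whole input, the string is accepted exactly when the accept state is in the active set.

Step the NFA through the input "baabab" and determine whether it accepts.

Answer: ACCEPT

Steps:
initial (ε-close {0}): {0,1,2}
'b' @ 1: {3,4}
'a' @ 2: {5,6}
'a' @ 3: {1,2,7}  (accept∈set)
'b' @ 4: {3,4}
'a' @ 5: {5,6}
'b' @ 6: {1,2,7}  (accept∈set)
final: {1,2,7}; accept 1 in set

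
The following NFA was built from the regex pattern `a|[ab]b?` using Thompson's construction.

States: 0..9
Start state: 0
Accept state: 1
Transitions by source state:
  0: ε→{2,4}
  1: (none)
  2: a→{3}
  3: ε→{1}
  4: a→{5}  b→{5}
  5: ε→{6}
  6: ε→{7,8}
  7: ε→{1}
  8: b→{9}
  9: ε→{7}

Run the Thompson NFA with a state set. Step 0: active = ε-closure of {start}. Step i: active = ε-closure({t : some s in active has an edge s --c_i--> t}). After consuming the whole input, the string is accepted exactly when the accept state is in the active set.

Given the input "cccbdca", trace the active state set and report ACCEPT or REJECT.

Answer: REJECT

Steps:
initial (ε-close {0}): {0,2,4}
'c' @ 1: {}  — no active states
rest 'ccbdca' ignored (set empty)
end set {} — state 1 not in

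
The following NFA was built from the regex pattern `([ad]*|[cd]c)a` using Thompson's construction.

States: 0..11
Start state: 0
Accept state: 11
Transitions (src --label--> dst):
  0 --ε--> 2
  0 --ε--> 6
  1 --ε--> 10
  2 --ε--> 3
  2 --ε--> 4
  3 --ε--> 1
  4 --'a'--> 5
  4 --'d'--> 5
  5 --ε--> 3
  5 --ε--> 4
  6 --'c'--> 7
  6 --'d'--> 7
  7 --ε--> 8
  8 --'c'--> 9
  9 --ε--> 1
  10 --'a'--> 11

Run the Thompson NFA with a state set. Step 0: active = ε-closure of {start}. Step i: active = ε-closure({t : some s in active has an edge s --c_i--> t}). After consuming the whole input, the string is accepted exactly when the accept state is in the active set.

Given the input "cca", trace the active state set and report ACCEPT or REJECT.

start: ε-closure({0}) = {0,1,2,3,4,6,10}
'c' @ 1: {7,8}
'c' @ 2: {1,9,10}
'a' @ 3: {11}  ✓accept
end set {11} — state 11 in

Answer: ACCEPT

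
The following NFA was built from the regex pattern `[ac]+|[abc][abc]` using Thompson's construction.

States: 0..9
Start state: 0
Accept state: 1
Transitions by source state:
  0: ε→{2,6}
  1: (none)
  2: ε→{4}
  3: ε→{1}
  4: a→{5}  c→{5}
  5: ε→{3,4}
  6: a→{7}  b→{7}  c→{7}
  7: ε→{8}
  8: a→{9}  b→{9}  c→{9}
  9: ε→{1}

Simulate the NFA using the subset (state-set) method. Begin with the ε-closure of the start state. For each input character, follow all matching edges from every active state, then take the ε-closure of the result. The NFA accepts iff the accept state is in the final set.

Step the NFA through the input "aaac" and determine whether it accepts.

Answer: ACCEPT

Derivation:
S₀ = ε-closure({0}) = {0,2,4,6}
'a' @ 1: {1,3,4,5,7,8}  (accept∈set)
'a' @ 2: {1,3,4,5,9}  (accept∈set)
'a' @ 3: {1,3,4,5}  (accept∈set)
'c' @ 4: {1,3,4,5}  (accept∈set)
final: {1,3,4,5}; accept 1 in set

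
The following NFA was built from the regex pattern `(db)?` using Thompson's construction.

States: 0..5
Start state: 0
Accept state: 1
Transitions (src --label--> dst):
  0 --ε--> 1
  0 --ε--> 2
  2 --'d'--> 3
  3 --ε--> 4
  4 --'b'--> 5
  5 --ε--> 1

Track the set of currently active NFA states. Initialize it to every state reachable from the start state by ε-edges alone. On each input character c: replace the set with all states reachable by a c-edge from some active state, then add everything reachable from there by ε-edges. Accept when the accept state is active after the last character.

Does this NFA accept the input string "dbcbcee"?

S₀ = ε-closure({0}) = {0,1,2}
'd' @ 1: {3,4}
'b' @ 2: {1,5}  ✓accept
'c' @ 3: {}  — dead — no transitions
rest 'bcee' ignored (set empty)
after full input: {}  (accept=1 not in)

Answer: REJECT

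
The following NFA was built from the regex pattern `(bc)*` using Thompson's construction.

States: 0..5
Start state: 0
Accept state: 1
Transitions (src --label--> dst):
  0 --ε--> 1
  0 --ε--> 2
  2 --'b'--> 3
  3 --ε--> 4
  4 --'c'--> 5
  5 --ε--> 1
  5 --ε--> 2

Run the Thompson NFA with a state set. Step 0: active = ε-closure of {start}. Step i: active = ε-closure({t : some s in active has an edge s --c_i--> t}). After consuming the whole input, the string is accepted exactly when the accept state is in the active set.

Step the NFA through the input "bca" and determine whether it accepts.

initial (ε-close {0}): {0,1,2}
'b' @ 1: {3,4}
'c' @ 2: {1,2,5}  (accept∈set)
'a' @ 3: {}  — dead — no transitions
end set {} — state 1 not in

Answer: REJECT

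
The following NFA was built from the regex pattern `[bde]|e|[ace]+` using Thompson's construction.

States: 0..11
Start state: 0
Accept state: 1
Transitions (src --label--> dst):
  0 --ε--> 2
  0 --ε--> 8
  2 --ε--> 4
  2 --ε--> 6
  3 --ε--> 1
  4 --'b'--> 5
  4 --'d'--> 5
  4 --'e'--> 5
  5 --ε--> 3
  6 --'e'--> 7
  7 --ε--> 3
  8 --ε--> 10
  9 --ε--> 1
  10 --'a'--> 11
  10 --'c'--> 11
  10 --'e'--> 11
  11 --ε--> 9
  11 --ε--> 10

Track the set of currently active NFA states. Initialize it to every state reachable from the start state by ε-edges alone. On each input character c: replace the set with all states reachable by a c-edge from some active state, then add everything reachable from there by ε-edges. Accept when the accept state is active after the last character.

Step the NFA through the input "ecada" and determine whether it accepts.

start: ε-closure({0}) = {0,2,4,6,8,10}
'e' @ 1: {1,3,5,7,9,10,11}  (accept∈set)
'c' @ 2: {1,9,10,11}  (accept∈set)
'a' @ 3: {1,9,10,11}  (accept∈set)
'd' @ 4: {}  — no active states
rest 'a' ignored (set empty)
end set {} — state 1 not in

Answer: REJECT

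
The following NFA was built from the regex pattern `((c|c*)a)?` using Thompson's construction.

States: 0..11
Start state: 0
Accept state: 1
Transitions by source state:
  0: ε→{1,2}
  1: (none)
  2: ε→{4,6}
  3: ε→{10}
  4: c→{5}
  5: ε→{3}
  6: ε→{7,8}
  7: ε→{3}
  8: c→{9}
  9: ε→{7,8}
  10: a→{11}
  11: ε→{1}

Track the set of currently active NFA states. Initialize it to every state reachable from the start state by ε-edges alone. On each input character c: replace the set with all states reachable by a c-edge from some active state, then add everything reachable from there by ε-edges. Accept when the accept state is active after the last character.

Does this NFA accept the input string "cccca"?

start: ε-closure({0}) = {0,1,2,3,4,6,7,8,10}
'c' @ 1: {3,5,7,8,9,10}
'c' @ 2: {3,7,8,9,10}
'c' @ 3: {3,7,8,9,10}
'c' @ 4: {3,7,8,9,10}
'a' @ 5: {1,11}  [accepting]
final: {1,11}; accept 1 in set

Answer: ACCEPT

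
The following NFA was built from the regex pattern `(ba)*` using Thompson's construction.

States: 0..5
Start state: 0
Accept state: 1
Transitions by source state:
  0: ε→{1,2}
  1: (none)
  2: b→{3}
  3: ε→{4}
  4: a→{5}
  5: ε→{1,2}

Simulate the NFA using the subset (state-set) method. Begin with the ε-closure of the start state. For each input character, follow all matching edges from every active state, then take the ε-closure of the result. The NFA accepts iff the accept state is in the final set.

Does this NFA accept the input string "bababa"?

S₀ = ε-closure({0}) = {0,1,2}
'b' @ 1: {3,4}
'a' @ 2: {1,2,5}  (accept∈set)
'b' @ 3: {3,4}
'a' @ 4: {1,2,5}  (accept∈set)
'b' @ 5: {3,4}
'a' @ 6: {1,2,5}  (accept∈set)
end set {1,2,5} — state 1 in

Answer: ACCEPT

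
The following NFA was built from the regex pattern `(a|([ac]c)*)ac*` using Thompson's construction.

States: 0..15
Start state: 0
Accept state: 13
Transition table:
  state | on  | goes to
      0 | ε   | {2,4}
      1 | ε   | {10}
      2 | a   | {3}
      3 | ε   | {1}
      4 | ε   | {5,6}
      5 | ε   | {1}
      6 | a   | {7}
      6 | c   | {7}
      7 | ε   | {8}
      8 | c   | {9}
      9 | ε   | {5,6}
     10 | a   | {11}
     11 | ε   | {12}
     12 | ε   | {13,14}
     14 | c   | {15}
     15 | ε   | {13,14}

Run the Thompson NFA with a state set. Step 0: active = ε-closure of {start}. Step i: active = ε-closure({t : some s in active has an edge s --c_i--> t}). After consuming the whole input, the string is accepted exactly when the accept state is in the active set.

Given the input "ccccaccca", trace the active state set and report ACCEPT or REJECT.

Answer: ACCEPT

Trace:
initial (ε-close {0}): {0,1,2,4,5,6,10}
'c' @ 1: {7,8}
'c' @ 2: {1,5,6,9,10}
'c' @ 3: {7,8}
'c' @ 4: {1,5,6,9,10}
'a' @ 5: {7,8,11,12,13,14}  ✓accept
'c' @ 6: {1,5,6,9,10,13,14,15}  ✓accept
'c' @ 7: {7,8,13,14,15}  ✓accept
'c' @ 8: {1,5,6,9,10,13,14,15}  ✓accept
'a' @ 9: {7,8,11,12,13,14}  ✓accept
final: {7,8,11,12,13,14}; accept 13 in set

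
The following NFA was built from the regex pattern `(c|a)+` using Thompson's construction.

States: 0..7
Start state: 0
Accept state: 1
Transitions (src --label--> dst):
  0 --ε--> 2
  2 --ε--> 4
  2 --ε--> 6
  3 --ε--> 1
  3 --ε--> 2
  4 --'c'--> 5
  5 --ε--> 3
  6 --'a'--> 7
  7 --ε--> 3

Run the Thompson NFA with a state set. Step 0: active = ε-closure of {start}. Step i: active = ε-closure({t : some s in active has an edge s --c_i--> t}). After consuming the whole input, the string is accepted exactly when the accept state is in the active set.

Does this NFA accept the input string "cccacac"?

Answer: ACCEPT

Steps:
S₀ = ε-closure({0}) = {0,2,4,6}
'c' @ 1: {1,2,3,4,5,6}  ✓accept
'c' @ 2: {1,2,3,4,5,6}  ✓accept
'c' @ 3: {1,2,3,4,5,6}  ✓accept
'a' @ 4: {1,2,3,4,6,7}  ✓accept
'c' @ 5: {1,2,3,4,5,6}  ✓accept
'a' @ 6: {1,2,3,4,6,7}  ✓accept
'c' @ 7: {1,2,3,4,5,6}  ✓accept
final: {1,2,3,4,5,6}; accept 1 in set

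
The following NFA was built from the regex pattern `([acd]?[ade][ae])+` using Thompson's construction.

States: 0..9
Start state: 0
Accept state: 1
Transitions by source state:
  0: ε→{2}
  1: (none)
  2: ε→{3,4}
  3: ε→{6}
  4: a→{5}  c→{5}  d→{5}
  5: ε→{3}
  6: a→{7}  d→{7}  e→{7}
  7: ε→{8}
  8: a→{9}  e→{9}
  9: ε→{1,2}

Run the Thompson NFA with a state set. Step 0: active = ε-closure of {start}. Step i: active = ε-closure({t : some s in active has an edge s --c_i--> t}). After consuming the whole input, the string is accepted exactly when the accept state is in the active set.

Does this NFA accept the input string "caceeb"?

Answer: REJECT

Steps:
S₀ = ε-closure({0}) = {0,2,3,4,6}
'c' @ 1: {3,5,6}
'a' @ 2: {7,8}
'c' @ 3: {}  — no active states
rest 'eeb' ignored (set empty)
after full input: {}  (accept=1 not in)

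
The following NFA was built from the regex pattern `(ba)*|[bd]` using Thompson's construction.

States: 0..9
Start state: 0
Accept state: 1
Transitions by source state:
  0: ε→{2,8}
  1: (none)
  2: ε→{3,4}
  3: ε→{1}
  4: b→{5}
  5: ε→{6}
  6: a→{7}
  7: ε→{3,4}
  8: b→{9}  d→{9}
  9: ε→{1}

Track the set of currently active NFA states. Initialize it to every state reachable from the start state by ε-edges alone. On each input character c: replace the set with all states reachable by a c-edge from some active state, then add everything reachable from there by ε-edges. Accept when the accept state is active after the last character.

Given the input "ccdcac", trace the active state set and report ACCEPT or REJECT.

S₀ = ε-closure({0}) = {0,1,2,3,4,8}
'c' @ 1: {}  — no active states
rest 'cdcac' ignored (set empty)
end set {} — state 1 not in

Answer: REJECT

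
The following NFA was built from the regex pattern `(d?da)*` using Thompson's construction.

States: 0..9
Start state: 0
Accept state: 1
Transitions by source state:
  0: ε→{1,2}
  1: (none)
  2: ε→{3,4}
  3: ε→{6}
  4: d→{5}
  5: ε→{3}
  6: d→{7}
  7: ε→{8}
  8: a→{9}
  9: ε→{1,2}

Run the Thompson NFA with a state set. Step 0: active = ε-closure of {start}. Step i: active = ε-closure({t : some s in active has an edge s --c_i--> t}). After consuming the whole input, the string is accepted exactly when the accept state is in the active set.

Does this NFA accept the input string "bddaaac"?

Answer: REJECT

Trace:
initial (ε-close {0}): {0,1,2,3,4,6}
'b' @ 1: {}  — no active states
rest 'ddaaac' ignored (set empty)
after full input: {}  (accept=1 not in)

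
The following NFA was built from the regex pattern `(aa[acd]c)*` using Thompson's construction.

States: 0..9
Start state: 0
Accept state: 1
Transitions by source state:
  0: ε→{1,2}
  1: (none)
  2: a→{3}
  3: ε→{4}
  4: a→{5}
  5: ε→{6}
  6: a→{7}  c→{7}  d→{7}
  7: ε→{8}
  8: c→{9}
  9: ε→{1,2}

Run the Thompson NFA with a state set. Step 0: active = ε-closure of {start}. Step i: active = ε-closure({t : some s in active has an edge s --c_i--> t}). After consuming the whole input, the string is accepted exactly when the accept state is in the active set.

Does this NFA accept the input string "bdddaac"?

initial (ε-close {0}): {0,1,2}
'b' @ 1: {}  — dead — no transitions
rest 'dddaac' ignored (set empty)
after full input: {}  (accept=1 not in)

Answer: REJECT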